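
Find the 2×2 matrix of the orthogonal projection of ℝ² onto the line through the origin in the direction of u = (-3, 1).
[[9/10, -3/10], [-3/10, 1/10]]

The orthogonal projection onto the line spanned by a nonzero vector u = (a, b) has matrix P = (u uᵀ) / (uᵀ u) = (1/(a² + b²)) · [[a², ab], [ab, b²]].
Here u = (-3, 1), so a² + b² = 9 + 1 = 10.
P = (1/10) · [[9, -3], [-3, 1]] = [[9/10, -3/10], [-3/10, 1/10]].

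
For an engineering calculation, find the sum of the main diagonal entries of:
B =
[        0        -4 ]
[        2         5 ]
tr(B) = 0 + 5 = 5

The trace of a square matrix is the sum of its diagonal entries.
Diagonal entries of B: B[0][0] = 0, B[1][1] = 5.
tr(B) = 0 + 5 = 5.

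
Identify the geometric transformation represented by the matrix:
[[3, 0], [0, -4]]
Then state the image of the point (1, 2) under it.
non-uniform scaling by (3, -4); image of (1, 2) is (3, -8)

This is diagonal with distinct entries, so it scales the x-axis by 3 and the y-axis by -4.
The matrix [[3, 0], [0, -4]] represents: non-uniform scaling by (3, -4).
Applying it to (1, 2): [3·1 + 0·2, 0·1 + -4·2] = (3, -8).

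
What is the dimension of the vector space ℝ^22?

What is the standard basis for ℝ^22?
Dimension = 22; standard basis = {e_1, e_2, e_3, …, e_22}

ℝ^22 is the space of 22-tuples of real numbers; its dimension is 22.
The standard basis consists of 22 vectors: e_1, e_2, e_3, …, e_22, where e_i is the vector with 1 in position i and 0 elsewhere.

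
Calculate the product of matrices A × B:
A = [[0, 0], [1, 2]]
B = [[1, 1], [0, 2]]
[[0, 0], [1, 5]]

Matrix multiplication:
C[0][0] = 0×1 + 0×0 = 0
C[0][1] = 0×1 + 0×2 = 0
C[1][0] = 1×1 + 2×0 = 1
C[1][1] = 1×1 + 2×2 = 5
Result: [[0, 0], [1, 5]]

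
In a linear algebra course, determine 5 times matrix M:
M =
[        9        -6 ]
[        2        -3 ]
5M =
[       45       -30 ]
[       10       -15 ]

Scalar multiplication is elementwise: (5M)[i][j] = 5 * M[i][j].
  (5M)[0][0] = 5 * (9) = 45
  (5M)[0][1] = 5 * (-6) = -30
  (5M)[1][0] = 5 * (2) = 10
  (5M)[1][1] = 5 * (-3) = -15
5M =
[       45       -30 ]
[       10       -15 ]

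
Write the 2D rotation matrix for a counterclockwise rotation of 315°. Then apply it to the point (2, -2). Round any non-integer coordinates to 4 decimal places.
R = [[√2/2, √2/2], [-√2/2, √2/2]]; R·(2, -2) = (0.0000, -2.8284)

Rotation matrix formula: R(θ) = [[cos θ, -sin θ], [sin θ, cos θ]]
For θ = 315°:
cos(315°) = √2/2
sin(315°) = -√2/2
R = [[√2/2, √2/2], [-√2/2, √2/2]]
Apply to (2, -2): [√2/2·2 + (√2/2)·-2, -√2/2·2 + √2/2·-2] = (0.0000, -2.8284)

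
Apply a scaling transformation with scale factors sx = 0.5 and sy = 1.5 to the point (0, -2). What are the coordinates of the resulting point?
(0.0, -3.0)

Scaling matrix:
[[0.50, 0], [0, 1.50]]
Result: (0 × 0.5, -2 × 1.5) = (0.0, -3.0)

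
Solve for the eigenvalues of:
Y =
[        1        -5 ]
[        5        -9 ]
λ = -4, -4

Solve det(Y - λI) = 0. For a 2×2 matrix the characteristic equation is λ² - (trace)λ + det = 0.
trace(Y) = a + d = 1 - 9 = -8.
det(Y) = a*d - b*c = (1)*(-9) - (-5)*(5) = -9 + 25 = 16.
Characteristic equation: λ² - (-8)λ + (16) = 0.
Discriminant = (-8)² - 4*(16) = 64 - 64 = 0.
λ = (-8 ± √0) / 2 = (-8 ± 0) / 2 = -4, -4.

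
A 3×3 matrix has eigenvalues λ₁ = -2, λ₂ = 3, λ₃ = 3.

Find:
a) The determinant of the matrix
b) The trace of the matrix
det = -18, trace = 4

Two standard eigenvalue identities:
- det(A) equals the product of the eigenvalues (counted with multiplicity).
- trace(A) equals the sum of the eigenvalues.
det(A) = (-2)*(3)*(3) = -18.
trace(A) = -2 + 3 + 3 = 4.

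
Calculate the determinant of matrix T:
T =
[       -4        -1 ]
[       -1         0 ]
det(T) = -1

For a 2×2 matrix [[a, b], [c, d]], det = a*d - b*c.
det(T) = (-4)*(0) - (-1)*(-1) = 0 - 1 = -1.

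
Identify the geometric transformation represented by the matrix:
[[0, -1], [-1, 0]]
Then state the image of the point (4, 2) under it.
reflection across the line y = -x; image of (4, 2) is (-2, -4)

This is a symmetric orthogonal matrix with determinant -1, which characterizes a reflection in ℝ².
The matrix [[0, -1], [-1, 0]] represents: reflection across the line y = -x.
Applying it to (4, 2): [0·4 + -1·2, -1·4 + 0·2] = (-2, -4).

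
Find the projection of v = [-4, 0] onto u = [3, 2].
[-36/13, -24/13]

The projection of v onto u is proj_u(v) = ((v·u) / (u·u)) · u.
v·u = (-4)*(3) + (0)*(2) = -12.
u·u = (3)*(3) + (2)*(2) = 13.
coefficient = -12 / 13 = -12/13.
proj_u(v) = -12/13 · [3, 2] = [-36/13, -24/13].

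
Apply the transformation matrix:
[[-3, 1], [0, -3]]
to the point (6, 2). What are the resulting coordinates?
(-16, -6)

Matrix multiplication:
[[-3, 1], [0, -3]] × [6, 2]ᵀ
= [-3×6 + 1×2, 0×6 + -3×2]ᵀ
= [-16.0000, -6.0000]ᵀ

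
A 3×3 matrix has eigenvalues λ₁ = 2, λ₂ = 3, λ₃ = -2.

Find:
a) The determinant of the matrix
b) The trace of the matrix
det = -12, trace = 3

Two standard eigenvalue identities:
- det(A) equals the product of the eigenvalues (counted with multiplicity).
- trace(A) equals the sum of the eigenvalues.
det(A) = (2)*(3)*(-2) = -12.
trace(A) = 2 + 3 - 2 = 3.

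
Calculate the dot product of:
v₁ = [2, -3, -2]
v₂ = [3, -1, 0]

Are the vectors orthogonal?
9, No

The dot product is the sum of products of corresponding components.
v₁·v₂ = (2)*(3) + (-3)*(-1) + (-2)*(0) = 6 + 3 + 0 = 9.
Two vectors are orthogonal iff their dot product is 0; here the dot product is 9, so the vectors are not orthogonal.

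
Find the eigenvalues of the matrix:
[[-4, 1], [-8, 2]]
λ = -2 and λ = 0

Characteristic equation: det(A - λI) = 0
λ² - (trace)λ + (det) = 0
λ² - (-2)λ + (0) = 0
λ² + 2λ + 0 = 0
Solving: λ = -2, 0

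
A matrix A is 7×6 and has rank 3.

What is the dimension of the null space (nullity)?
3

The rank-nullity theorem for an m×n matrix states:
rank(A) + nullity(A) = n (the number of columns).
Here n = 6 and rank(A) = 3, so nullity(A) = 6 - 3 = 3.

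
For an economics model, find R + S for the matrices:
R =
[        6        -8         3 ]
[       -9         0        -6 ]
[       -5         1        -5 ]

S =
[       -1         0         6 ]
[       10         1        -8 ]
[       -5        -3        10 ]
R + S =
[        5        -8         9 ]
[        1         1       -14 ]
[      -10        -2         5 ]

Matrix addition is elementwise: (R+S)[i][j] = R[i][j] + S[i][j].
  (R+S)[0][0] = (6) + (-1) = 5
  (R+S)[0][1] = (-8) + (0) = -8
  (R+S)[0][2] = (3) + (6) = 9
  (R+S)[1][0] = (-9) + (10) = 1
  (R+S)[1][1] = (0) + (1) = 1
  (R+S)[1][2] = (-6) + (-8) = -14
  (R+S)[2][0] = (-5) + (-5) = -10
  (R+S)[2][1] = (1) + (-3) = -2
  (R+S)[2][2] = (-5) + (10) = 5
R + S =
[        5        -8         9 ]
[        1         1       -14 ]
[      -10        -2         5 ]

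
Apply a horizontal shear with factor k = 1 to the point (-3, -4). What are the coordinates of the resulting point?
(-7, -4)

Shear matrix for horizontal shear with factor k = 1:
[[1, 1], [0, 1]]
Result: (-3, -4) → (-7, -4)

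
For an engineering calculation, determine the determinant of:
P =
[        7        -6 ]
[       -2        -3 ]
det(P) = -33

For a 2×2 matrix [[a, b], [c, d]], det = a*d - b*c.
det(P) = (7)*(-3) - (-6)*(-2) = -21 - 12 = -33.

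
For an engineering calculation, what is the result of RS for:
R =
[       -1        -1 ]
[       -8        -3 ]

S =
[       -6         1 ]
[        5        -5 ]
RS =
[        1         4 ]
[       33         7 ]

Matrix multiplication: (RS)[i][j] = sum over k of R[i][k] * S[k][j].
  (RS)[0][0] = (-1)*(-6) + (-1)*(5) = 1
  (RS)[0][1] = (-1)*(1) + (-1)*(-5) = 4
  (RS)[1][0] = (-8)*(-6) + (-3)*(5) = 33
  (RS)[1][1] = (-8)*(1) + (-3)*(-5) = 7
RS =
[        1         4 ]
[       33         7 ]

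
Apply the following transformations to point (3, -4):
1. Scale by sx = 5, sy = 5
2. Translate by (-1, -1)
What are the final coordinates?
(14, -21)

Step 1: Scale (3, -4) by (sx, sy) = (5, 5) → (15, -20)
Step 2: Translate by (-1, -1) → (14, -21)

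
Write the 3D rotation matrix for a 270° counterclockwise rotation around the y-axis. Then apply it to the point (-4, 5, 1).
R = [[0, 0, -1], [0, 1, 0], [1, 0, 0]]; R·(-4, 5, 1) = (-1, 5, -4)

Rotation matrix for 270° around y-axis:
cos(270°) = 0, sin(270°) = -1
R = [[0, 0, -1], [0, 1, 0], [1, 0, 0]]
Apply to (-4, 5, 1): R·[-4, 5, 1]ᵀ = (-1, 5, -4)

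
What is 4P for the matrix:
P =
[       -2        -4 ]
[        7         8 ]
4P =
[       -8       -16 ]
[       28        32 ]

Scalar multiplication is elementwise: (4P)[i][j] = 4 * P[i][j].
  (4P)[0][0] = 4 * (-2) = -8
  (4P)[0][1] = 4 * (-4) = -16
  (4P)[1][0] = 4 * (7) = 28
  (4P)[1][1] = 4 * (8) = 32
4P =
[       -8       -16 ]
[       28        32 ]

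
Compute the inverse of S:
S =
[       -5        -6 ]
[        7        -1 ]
det(S) = 47
S⁻¹ =
[    -1/47      6/47 ]
[    -7/47     -5/47 ]

For a 2×2 matrix S = [[a, b], [c, d]] with det(S) ≠ 0, S⁻¹ = (1/det(S)) * [[d, -b], [-c, a]].
det(S) = (-5)*(-1) - (-6)*(7) = 5 + 42 = 47.
S⁻¹ = (1/47) * [[-1, 6], [-7, -5]].
Dividing each entry by 47 and reducing:
S⁻¹ =
[    -1/47      6/47 ]
[    -7/47     -5/47 ]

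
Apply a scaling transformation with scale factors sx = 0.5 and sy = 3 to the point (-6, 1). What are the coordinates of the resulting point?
(-3.0, 3)

Scaling matrix:
[[0.50, 0], [0, 3]]
Result: (-6 × 0.5, 1 × 3) = (-3.0, 3)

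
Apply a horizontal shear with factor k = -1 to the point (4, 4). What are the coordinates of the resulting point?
(0, 4)

Shear matrix for horizontal shear with factor k = -1:
[[1, -1], [0, 1]]
Result: (4, 4) → (0, 4)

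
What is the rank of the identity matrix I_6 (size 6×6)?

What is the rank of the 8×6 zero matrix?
rank(I_6) = 6, rank(0) = 0

The identity I_6 has 6 columns that are the standard basis vectors e_1, …, e_6. These are linearly independent, so all 6 columns are pivots and rank(I_6) = 6.
The 8×6 zero matrix has every entry zero, so every row is the zero row and there are no pivots; rank(0) = 0.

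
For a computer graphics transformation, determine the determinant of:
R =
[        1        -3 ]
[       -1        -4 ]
det(R) = -7

For a 2×2 matrix [[a, b], [c, d]], det = a*d - b*c.
det(R) = (1)*(-4) - (-3)*(-1) = -4 - 3 = -7.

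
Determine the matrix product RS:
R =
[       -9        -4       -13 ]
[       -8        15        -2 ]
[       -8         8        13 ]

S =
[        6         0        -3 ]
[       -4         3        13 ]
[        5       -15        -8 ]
RS =
[     -103       183        79 ]
[     -118        75       235 ]
[      -15      -171        24 ]

Matrix multiplication: (RS)[i][j] = sum over k of R[i][k] * S[k][j].
  (RS)[0][0] = (-9)*(6) + (-4)*(-4) + (-13)*(5) = -103
  (RS)[0][1] = (-9)*(0) + (-4)*(3) + (-13)*(-15) = 183
  (RS)[0][2] = (-9)*(-3) + (-4)*(13) + (-13)*(-8) = 79
  (RS)[1][0] = (-8)*(6) + (15)*(-4) + (-2)*(5) = -118
  (RS)[1][1] = (-8)*(0) + (15)*(3) + (-2)*(-15) = 75
  (RS)[1][2] = (-8)*(-3) + (15)*(13) + (-2)*(-8) = 235
  (RS)[2][0] = (-8)*(6) + (8)*(-4) + (13)*(5) = -15
  (RS)[2][1] = (-8)*(0) + (8)*(3) + (13)*(-15) = -171
  (RS)[2][2] = (-8)*(-3) + (8)*(13) + (13)*(-8) = 24
RS =
[     -103       183        79 ]
[     -118        75       235 ]
[      -15      -171        24 ]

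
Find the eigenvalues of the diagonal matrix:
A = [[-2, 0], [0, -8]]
λ₁ = -2, λ₂ = -8

The characteristic polynomial of A is det(A - λI) = (-2 - λ)(-8 - λ) = 0.
The roots are λ = -2 and λ = -8, so the eigenvalues are the diagonal entries.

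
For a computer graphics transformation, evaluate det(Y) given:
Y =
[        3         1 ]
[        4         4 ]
det(Y) = 8

For a 2×2 matrix [[a, b], [c, d]], det = a*d - b*c.
det(Y) = (3)*(4) - (1)*(4) = 12 - 4 = 8.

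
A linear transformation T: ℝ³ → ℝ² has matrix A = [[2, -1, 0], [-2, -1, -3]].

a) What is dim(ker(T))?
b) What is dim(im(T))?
dim(ker) = 1, dim(im) = 2

The two rows are not scalar multiples of one another (no single k satisfies row 2 = k × row 1), so they are linearly independent.
Thus rank(A) = 2.
dim(im(T)) = rank(A) = 2.
By the rank-nullity theorem applied to T: ℝ³ → ℝ², rank(A) + nullity(A) = 3 (the domain dimension), so dim(ker(T)) = 3 - 2 = 1.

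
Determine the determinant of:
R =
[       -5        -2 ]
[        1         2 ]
det(R) = -8

For a 2×2 matrix [[a, b], [c, d]], det = a*d - b*c.
det(R) = (-5)*(2) - (-2)*(1) = -10 + 2 = -8.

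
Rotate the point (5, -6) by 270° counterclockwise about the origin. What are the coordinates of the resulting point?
(-6, -5)

Rotation matrix R(θ) = [[cos θ, -sin θ], [sin θ, cos θ]]; for θ = 270°:
R = [[0, 1], [-1, 0]]
Result: R × [5, -6]ᵀ = [0·5 + (1)·-6, -1·5 + (0)·-6]ᵀ = (-6, -5)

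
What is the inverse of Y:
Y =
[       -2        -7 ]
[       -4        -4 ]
det(Y) = -20
Y⁻¹ =
[      1/5     -7/20 ]
[     -1/5      1/10 ]

For a 2×2 matrix Y = [[a, b], [c, d]] with det(Y) ≠ 0, Y⁻¹ = (1/det(Y)) * [[d, -b], [-c, a]].
det(Y) = (-2)*(-4) - (-7)*(-4) = 8 - 28 = -20.
Y⁻¹ = (1/-20) * [[-4, 7], [4, -2]].
Dividing each entry by -20 and reducing:
Y⁻¹ =
[      1/5     -7/20 ]
[     -1/5      1/10 ]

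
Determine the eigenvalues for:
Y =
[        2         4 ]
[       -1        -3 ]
λ = -2, 1

Solve det(Y - λI) = 0. For a 2×2 matrix the characteristic equation is λ² - (trace)λ + det = 0.
trace(Y) = a + d = 2 - 3 = -1.
det(Y) = a*d - b*c = (2)*(-3) - (4)*(-1) = -6 + 4 = -2.
Characteristic equation: λ² - (-1)λ + (-2) = 0.
Discriminant = (-1)² - 4*(-2) = 1 + 8 = 9.
λ = (-1 ± √9) / 2 = (-1 ± 3) / 2 = -2, 1.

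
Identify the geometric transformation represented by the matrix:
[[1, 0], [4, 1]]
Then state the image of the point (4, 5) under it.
vertical shear with factor 4; image of (4, 5) is (4, 21)

The matrix [[1, 0], [k, 1]] sends (x, y) to (x, 4x + y), leaving the x-coordinate fixed: a vertical shear.
The matrix [[1, 0], [4, 1]] represents: vertical shear with factor 4.
Applying it to (4, 5): [1·4 + 0·5, 4·4 + 1·5] = (4, 21).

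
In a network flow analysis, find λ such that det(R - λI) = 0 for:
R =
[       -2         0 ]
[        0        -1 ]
λ = -2, -1

Solve det(R - λI) = 0. For a 2×2 matrix the characteristic equation is λ² - (trace)λ + det = 0.
trace(R) = a + d = -2 - 1 = -3.
det(R) = a*d - b*c = (-2)*(-1) - (0)*(0) = 2 - 0 = 2.
Characteristic equation: λ² - (-3)λ + (2) = 0.
Discriminant = (-3)² - 4*(2) = 9 - 8 = 1.
λ = (-3 ± √1) / 2 = (-3 ± 1) / 2 = -2, -1.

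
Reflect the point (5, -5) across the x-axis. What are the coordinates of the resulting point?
(5, 5)

Reflection across x-axis: (5, -5) → (5, 5)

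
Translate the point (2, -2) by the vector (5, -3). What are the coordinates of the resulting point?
(7, -5)

Translation by (5, -3):
x' = 2 + 5 = 7
y' = -2 + -3 = -5
Homogeneous matrix: [[1, 0, 5], [0, 1, -3], [0, 0, 1]]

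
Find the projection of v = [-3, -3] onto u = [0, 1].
[0, -3]

The projection of v onto u is proj_u(v) = ((v·u) / (u·u)) · u.
v·u = (-3)*(0) + (-3)*(1) = -3.
u·u = (0)*(0) + (1)*(1) = 1.
coefficient = -3 / 1 = -3.
proj_u(v) = -3 · [0, 1] = [0, -3].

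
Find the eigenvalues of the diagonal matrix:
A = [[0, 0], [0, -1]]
λ₁ = 0, λ₂ = -1

The characteristic polynomial of A is det(A - λI) = (0 - λ)(-1 - λ) = 0.
The roots are λ = 0 and λ = -1, so the eigenvalues are the diagonal entries.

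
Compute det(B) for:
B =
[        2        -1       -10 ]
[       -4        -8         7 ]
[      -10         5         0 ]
det(B) = 1000

Expand along row 0 (cofactor expansion): det(B) = a*(e*i - f*h) - b*(d*i - f*g) + c*(d*h - e*g), where the 3×3 is [[a, b, c], [d, e, f], [g, h, i]].
Minor M_00 = (-8)*(0) - (7)*(5) = 0 - 35 = -35.
Minor M_01 = (-4)*(0) - (7)*(-10) = 0 + 70 = 70.
Minor M_02 = (-4)*(5) - (-8)*(-10) = -20 - 80 = -100.
det(B) = (2)*(-35) - (-1)*(70) + (-10)*(-100) = -70 + 70 + 1000 = 1000.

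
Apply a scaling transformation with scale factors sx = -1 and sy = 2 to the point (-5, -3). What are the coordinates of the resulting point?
(5, -6)

Scaling matrix:
[[-1, 0], [0, 2]]
Result: (-5 × -1, -3 × 2) = (5, -6)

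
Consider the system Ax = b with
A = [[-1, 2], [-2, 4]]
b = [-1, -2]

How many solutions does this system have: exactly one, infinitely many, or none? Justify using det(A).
Infinitely many solutions

det(A) = (-1)*(4) - (2)*(-2) = 0, so A is singular (column 2 is -2 times column 1).
b = [-1, -2] = 1 * column 1 of A, so b lies in the column space of A.
A singular matrix whose right-hand side is in its column space gives a 1-parameter family of solutions — infinitely many.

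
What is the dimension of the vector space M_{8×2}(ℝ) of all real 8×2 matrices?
Dimension = 16

A real 8×2 matrix is determined by its 8·2 = 16 independent entries.
A standard basis is {E_ij : 1 ≤ i ≤ 8, 1 ≤ j ≤ 2}, where E_ij has a 1 in position (i, j) and 0 elsewhere — there are 16 such matrices, and they are linearly independent and span M_{8×2}(ℝ).
Therefore dim(M_{8×2}(ℝ)) = 16.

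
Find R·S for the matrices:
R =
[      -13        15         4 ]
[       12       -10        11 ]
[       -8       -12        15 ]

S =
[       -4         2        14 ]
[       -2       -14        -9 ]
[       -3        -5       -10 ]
RS =
[       10      -256      -357 ]
[      -61       109       148 ]
[       11        77      -154 ]

Matrix multiplication: (RS)[i][j] = sum over k of R[i][k] * S[k][j].
  (RS)[0][0] = (-13)*(-4) + (15)*(-2) + (4)*(-3) = 10
  (RS)[0][1] = (-13)*(2) + (15)*(-14) + (4)*(-5) = -256
  (RS)[0][2] = (-13)*(14) + (15)*(-9) + (4)*(-10) = -357
  (RS)[1][0] = (12)*(-4) + (-10)*(-2) + (11)*(-3) = -61
  (RS)[1][1] = (12)*(2) + (-10)*(-14) + (11)*(-5) = 109
  (RS)[1][2] = (12)*(14) + (-10)*(-9) + (11)*(-10) = 148
  (RS)[2][0] = (-8)*(-4) + (-12)*(-2) + (15)*(-3) = 11
  (RS)[2][1] = (-8)*(2) + (-12)*(-14) + (15)*(-5) = 77
  (RS)[2][2] = (-8)*(14) + (-12)*(-9) + (15)*(-10) = -154
RS =
[       10      -256      -357 ]
[      -61       109       148 ]
[       11        77      -154 ]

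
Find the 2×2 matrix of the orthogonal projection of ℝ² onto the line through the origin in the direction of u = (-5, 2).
[[25/29, -10/29], [-10/29, 4/29]]

The orthogonal projection onto the line spanned by a nonzero vector u = (a, b) has matrix P = (u uᵀ) / (uᵀ u) = (1/(a² + b²)) · [[a², ab], [ab, b²]].
Here u = (-5, 2), so a² + b² = 25 + 4 = 29.
P = (1/29) · [[25, -10], [-10, 4]] = [[25/29, -10/29], [-10/29, 4/29]].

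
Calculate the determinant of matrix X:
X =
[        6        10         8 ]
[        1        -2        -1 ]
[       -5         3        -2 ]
det(X) = 56

Expand along row 0 (cofactor expansion): det(X) = a*(e*i - f*h) - b*(d*i - f*g) + c*(d*h - e*g), where the 3×3 is [[a, b, c], [d, e, f], [g, h, i]].
Minor M_00 = (-2)*(-2) - (-1)*(3) = 4 + 3 = 7.
Minor M_01 = (1)*(-2) - (-1)*(-5) = -2 - 5 = -7.
Minor M_02 = (1)*(3) - (-2)*(-5) = 3 - 10 = -7.
det(X) = (6)*(7) - (10)*(-7) + (8)*(-7) = 42 + 70 - 56 = 56.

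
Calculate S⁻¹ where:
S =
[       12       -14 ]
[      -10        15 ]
det(S) = 40
S⁻¹ =
[      3/8      7/20 ]
[      1/4      3/10 ]

For a 2×2 matrix S = [[a, b], [c, d]] with det(S) ≠ 0, S⁻¹ = (1/det(S)) * [[d, -b], [-c, a]].
det(S) = (12)*(15) - (-14)*(-10) = 180 - 140 = 40.
S⁻¹ = (1/40) * [[15, 14], [10, 12]].
Dividing each entry by 40 and reducing:
S⁻¹ =
[      3/8      7/20 ]
[      1/4      3/10 ]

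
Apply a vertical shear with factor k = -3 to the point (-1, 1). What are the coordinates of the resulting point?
(-1, 4)

Shear matrix for vertical shear with factor k = -3:
[[1, 0], [-3, 1]]
Result: (-1, 1) → (-1, 4)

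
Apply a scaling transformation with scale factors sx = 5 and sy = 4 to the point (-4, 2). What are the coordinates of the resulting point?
(-20, 8)

Scaling matrix:
[[5, 0], [0, 4]]
Result: (-4 × 5, 2 × 4) = (-20, 8)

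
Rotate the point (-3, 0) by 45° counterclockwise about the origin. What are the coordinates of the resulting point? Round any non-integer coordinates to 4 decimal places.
(-2.1213, -2.1213)

Rotation matrix R(θ) = [[cos θ, -sin θ], [sin θ, cos θ]]; for θ = 45°:
R = [[√2/2, -√2/2], [√2/2, √2/2]]
Result: R × [-3, 0]ᵀ = [√2/2·-3 + (-√2/2)·0, √2/2·-3 + (√2/2)·0]ᵀ = (-2.1213, -2.1213)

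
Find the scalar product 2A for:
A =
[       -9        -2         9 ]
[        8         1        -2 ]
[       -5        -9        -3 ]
2A =
[      -18        -4        18 ]
[       16         2        -4 ]
[      -10       -18        -6 ]

Scalar multiplication is elementwise: (2A)[i][j] = 2 * A[i][j].
  (2A)[0][0] = 2 * (-9) = -18
  (2A)[0][1] = 2 * (-2) = -4
  (2A)[0][2] = 2 * (9) = 18
  (2A)[1][0] = 2 * (8) = 16
  (2A)[1][1] = 2 * (1) = 2
  (2A)[1][2] = 2 * (-2) = -4
  (2A)[2][0] = 2 * (-5) = -10
  (2A)[2][1] = 2 * (-9) = -18
  (2A)[2][2] = 2 * (-3) = -6
2A =
[      -18        -4        18 ]
[       16         2        -4 ]
[      -10       -18        -6 ]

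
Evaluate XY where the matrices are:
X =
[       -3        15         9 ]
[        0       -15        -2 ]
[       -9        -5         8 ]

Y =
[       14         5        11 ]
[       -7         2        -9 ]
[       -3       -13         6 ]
XY =
[     -174      -102      -114 ]
[      111        -4       123 ]
[     -115      -159        -6 ]

Matrix multiplication: (XY)[i][j] = sum over k of X[i][k] * Y[k][j].
  (XY)[0][0] = (-3)*(14) + (15)*(-7) + (9)*(-3) = -174
  (XY)[0][1] = (-3)*(5) + (15)*(2) + (9)*(-13) = -102
  (XY)[0][2] = (-3)*(11) + (15)*(-9) + (9)*(6) = -114
  (XY)[1][0] = (0)*(14) + (-15)*(-7) + (-2)*(-3) = 111
  (XY)[1][1] = (0)*(5) + (-15)*(2) + (-2)*(-13) = -4
  (XY)[1][2] = (0)*(11) + (-15)*(-9) + (-2)*(6) = 123
  (XY)[2][0] = (-9)*(14) + (-5)*(-7) + (8)*(-3) = -115
  (XY)[2][1] = (-9)*(5) + (-5)*(2) + (8)*(-13) = -159
  (XY)[2][2] = (-9)*(11) + (-5)*(-9) + (8)*(6) = -6
XY =
[     -174      -102      -114 ]
[      111        -4       123 ]
[     -115      -159        -6 ]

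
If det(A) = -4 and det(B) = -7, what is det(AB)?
28

Use the multiplicative property of determinants: det(AB) = det(A)*det(B).
det(AB) = (-4)*(-7) = 28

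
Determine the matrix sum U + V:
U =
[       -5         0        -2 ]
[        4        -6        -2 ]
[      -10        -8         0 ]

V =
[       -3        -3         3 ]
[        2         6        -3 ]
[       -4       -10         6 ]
U + V =
[       -8        -3         1 ]
[        6         0        -5 ]
[      -14       -18         6 ]

Matrix addition is elementwise: (U+V)[i][j] = U[i][j] + V[i][j].
  (U+V)[0][0] = (-5) + (-3) = -8
  (U+V)[0][1] = (0) + (-3) = -3
  (U+V)[0][2] = (-2) + (3) = 1
  (U+V)[1][0] = (4) + (2) = 6
  (U+V)[1][1] = (-6) + (6) = 0
  (U+V)[1][2] = (-2) + (-3) = -5
  (U+V)[2][0] = (-10) + (-4) = -14
  (U+V)[2][1] = (-8) + (-10) = -18
  (U+V)[2][2] = (0) + (6) = 6
U + V =
[       -8        -3         1 ]
[        6         0        -5 ]
[      -14       -18         6 ]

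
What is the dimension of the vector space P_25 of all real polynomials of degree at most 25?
Dimension = 26

A polynomial of degree at most 25 can be written as a₀ + a₁x + a₂x² + … + a_25x^25, with 26 free coefficients a₀, …, a_25.
The set {1, x, x², …, x^25} is a basis: it spans P_25 (every such polynomial is a linear combination of these) and is linearly independent (a polynomial is zero iff all its coefficients are zero).
Therefore dim(P_25) = 25 + 1 = 26.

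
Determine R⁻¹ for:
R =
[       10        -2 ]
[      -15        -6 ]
det(R) = -90
R⁻¹ =
[     1/15     -1/45 ]
[     -1/6      -1/9 ]

For a 2×2 matrix R = [[a, b], [c, d]] with det(R) ≠ 0, R⁻¹ = (1/det(R)) * [[d, -b], [-c, a]].
det(R) = (10)*(-6) - (-2)*(-15) = -60 - 30 = -90.
R⁻¹ = (1/-90) * [[-6, 2], [15, 10]].
Dividing each entry by -90 and reducing:
R⁻¹ =
[     1/15     -1/45 ]
[     -1/6      -1/9 ]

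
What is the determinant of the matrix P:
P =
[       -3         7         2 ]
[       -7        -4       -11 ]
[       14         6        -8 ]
det(P) = -1736

Expand along row 0 (cofactor expansion): det(P) = a*(e*i - f*h) - b*(d*i - f*g) + c*(d*h - e*g), where the 3×3 is [[a, b, c], [d, e, f], [g, h, i]].
Minor M_00 = (-4)*(-8) - (-11)*(6) = 32 + 66 = 98.
Minor M_01 = (-7)*(-8) - (-11)*(14) = 56 + 154 = 210.
Minor M_02 = (-7)*(6) - (-4)*(14) = -42 + 56 = 14.
det(P) = (-3)*(98) - (7)*(210) + (2)*(14) = -294 - 1470 + 28 = -1736.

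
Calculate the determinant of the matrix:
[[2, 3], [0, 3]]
6

For a 2×2 matrix [[a, b], [c, d]], det = ad - bc
det = (2)(3) - (3)(0) = 6 - 0 = 6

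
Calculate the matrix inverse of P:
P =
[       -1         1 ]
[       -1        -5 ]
det(P) = 6
P⁻¹ =
[     -5/6      -1/6 ]
[      1/6      -1/6 ]

For a 2×2 matrix P = [[a, b], [c, d]] with det(P) ≠ 0, P⁻¹ = (1/det(P)) * [[d, -b], [-c, a]].
det(P) = (-1)*(-5) - (1)*(-1) = 5 + 1 = 6.
P⁻¹ = (1/6) * [[-5, -1], [1, -1]].
Dividing each entry by 6 and reducing:
P⁻¹ =
[     -5/6      -1/6 ]
[      1/6      -1/6 ]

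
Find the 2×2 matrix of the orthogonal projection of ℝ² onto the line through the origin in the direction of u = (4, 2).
[[4/5, 2/5], [2/5, 1/5]]

The orthogonal projection onto the line spanned by a nonzero vector u = (a, b) has matrix P = (u uᵀ) / (uᵀ u) = (1/(a² + b²)) · [[a², ab], [ab, b²]].
Here u = (4, 2), so a² + b² = 16 + 4 = 20.
P = (1/20) · [[16, 8], [8, 4]] = [[4/5, 2/5], [2/5, 1/5]].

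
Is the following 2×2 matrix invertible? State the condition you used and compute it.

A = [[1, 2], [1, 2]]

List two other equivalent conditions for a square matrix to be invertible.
No, not invertible; det(A) = 0 (two rows are equal, so the rows are linearly dependent). Equivalent conditions (failing for this A): rank(A) < 2; Ax = 0 has non-trivial solutions; 0 is an eigenvalue; the columns are linearly dependent.

To check invertibility, compute det(A).
In this matrix, row 0 and the last row are identical, so one row is a scalar multiple of another and the rows are linearly dependent.
A matrix with linearly dependent rows has det = 0 and is not invertible.
Equivalent failed conditions:
- rank(A) < 2.
- Ax = 0 has non-trivial solutions.
- 0 is an eigenvalue.
- The columns are linearly dependent.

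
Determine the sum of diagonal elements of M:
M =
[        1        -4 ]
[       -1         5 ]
tr(M) = 1 + 5 = 6

The trace of a square matrix is the sum of its diagonal entries.
Diagonal entries of M: M[0][0] = 1, M[1][1] = 5.
tr(M) = 1 + 5 = 6.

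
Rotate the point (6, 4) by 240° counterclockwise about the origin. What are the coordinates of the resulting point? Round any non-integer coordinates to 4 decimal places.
(0.4641, -7.1962)

Rotation matrix R(θ) = [[cos θ, -sin θ], [sin θ, cos θ]]; for θ = 240°:
R = [[-1/2, √3/2], [-√3/2, -1/2]]
Result: R × [6, 4]ᵀ = [-1/2·6 + (√3/2)·4, -√3/2·6 + (-1/2)·4]ᵀ = (0.4641, -7.1962)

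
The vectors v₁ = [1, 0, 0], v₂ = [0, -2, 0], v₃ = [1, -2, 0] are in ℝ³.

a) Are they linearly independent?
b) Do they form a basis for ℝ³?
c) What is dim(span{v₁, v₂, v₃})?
Not independent, not a basis, dim(span) = 2

Check whether v₃ can be written as a linear combination of v₁ and v₂.
v₃ = (1)·v₁ + (1)·v₂ = [1, -2, 0], so the three vectors are linearly dependent.
Thus they do not form a basis for ℝ³, and dim(span{v₁, v₂, v₃}) = 2 (spanned by v₁ and v₂).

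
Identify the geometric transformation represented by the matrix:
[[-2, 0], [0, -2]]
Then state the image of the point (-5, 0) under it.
uniform scaling by factor -2; image of (-5, 0) is (10, 0)

This is a diagonal matrix with equal entries -2, so it scales both axes by the same factor -2.
The matrix [[-2, 0], [0, -2]] represents: uniform scaling by factor -2.
Applying it to (-5, 0): [-2·-5 + 0·0, 0·-5 + -2·0] = (10, 0).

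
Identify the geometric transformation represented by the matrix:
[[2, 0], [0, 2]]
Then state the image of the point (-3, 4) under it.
uniform scaling by factor 2; image of (-3, 4) is (-6, 8)

This is a diagonal matrix with equal entries 2, so it scales both axes by the same factor 2.
The matrix [[2, 0], [0, 2]] represents: uniform scaling by factor 2.
Applying it to (-3, 4): [2·-3 + 0·4, 0·-3 + 2·4] = (-6, 8).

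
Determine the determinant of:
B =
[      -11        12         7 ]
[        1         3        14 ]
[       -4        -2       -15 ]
det(B) = -235

Expand along row 0 (cofactor expansion): det(B) = a*(e*i - f*h) - b*(d*i - f*g) + c*(d*h - e*g), where the 3×3 is [[a, b, c], [d, e, f], [g, h, i]].
Minor M_00 = (3)*(-15) - (14)*(-2) = -45 + 28 = -17.
Minor M_01 = (1)*(-15) - (14)*(-4) = -15 + 56 = 41.
Minor M_02 = (1)*(-2) - (3)*(-4) = -2 + 12 = 10.
det(B) = (-11)*(-17) - (12)*(41) + (7)*(10) = 187 - 492 + 70 = -235.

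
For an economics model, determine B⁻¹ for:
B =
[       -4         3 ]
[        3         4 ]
det(B) = -25
B⁻¹ =
[    -4/25      3/25 ]
[     3/25      4/25 ]

For a 2×2 matrix B = [[a, b], [c, d]] with det(B) ≠ 0, B⁻¹ = (1/det(B)) * [[d, -b], [-c, a]].
det(B) = (-4)*(4) - (3)*(3) = -16 - 9 = -25.
B⁻¹ = (1/-25) * [[4, -3], [-3, -4]].
Dividing each entry by -25 and reducing:
B⁻¹ =
[    -4/25      3/25 ]
[     3/25      4/25 ]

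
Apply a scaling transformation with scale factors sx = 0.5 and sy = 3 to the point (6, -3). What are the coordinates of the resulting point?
(3.0, -9)

Scaling matrix:
[[0.50, 0], [0, 3]]
Result: (6 × 0.5, -3 × 3) = (3.0, -9)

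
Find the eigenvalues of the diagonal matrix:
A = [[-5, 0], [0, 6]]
λ₁ = -5, λ₂ = 6

The characteristic polynomial of A is det(A - λI) = (-5 - λ)(6 - λ) = 0.
The roots are λ = -5 and λ = 6, so the eigenvalues are the diagonal entries.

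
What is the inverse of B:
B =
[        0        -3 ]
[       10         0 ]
det(B) = 30
B⁻¹ =
[        0      1/10 ]
[     -1/3         0 ]

For a 2×2 matrix B = [[a, b], [c, d]] with det(B) ≠ 0, B⁻¹ = (1/det(B)) * [[d, -b], [-c, a]].
det(B) = (0)*(0) - (-3)*(10) = 0 + 30 = 30.
B⁻¹ = (1/30) * [[0, 3], [-10, 0]].
Dividing each entry by 30 and reducing:
B⁻¹ =
[        0      1/10 ]
[     -1/3         0 ]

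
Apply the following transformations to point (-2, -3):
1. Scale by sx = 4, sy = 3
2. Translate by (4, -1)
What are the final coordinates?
(-4, -10)

Step 1: Scale (-2, -3) by (sx, sy) = (4, 3) → (-8, -9)
Step 2: Translate by (4, -1) → (-4, -10)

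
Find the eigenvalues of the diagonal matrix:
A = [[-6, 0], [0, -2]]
λ₁ = -6, λ₂ = -2

The characteristic polynomial of A is det(A - λI) = (-6 - λ)(-2 - λ) = 0.
The roots are λ = -6 and λ = -2, so the eigenvalues are the diagonal entries.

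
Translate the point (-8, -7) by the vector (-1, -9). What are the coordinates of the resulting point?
(-9, -16)

Translation by (-1, -9):
x' = -8 + -1 = -9
y' = -7 + -9 = -16
Homogeneous matrix: [[1, 0, -1], [0, 1, -9], [0, 0, 1]]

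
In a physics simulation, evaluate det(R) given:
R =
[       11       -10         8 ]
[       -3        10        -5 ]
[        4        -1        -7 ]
det(R) = -711

Expand along row 0 (cofactor expansion): det(R) = a*(e*i - f*h) - b*(d*i - f*g) + c*(d*h - e*g), where the 3×3 is [[a, b, c], [d, e, f], [g, h, i]].
Minor M_00 = (10)*(-7) - (-5)*(-1) = -70 - 5 = -75.
Minor M_01 = (-3)*(-7) - (-5)*(4) = 21 + 20 = 41.
Minor M_02 = (-3)*(-1) - (10)*(4) = 3 - 40 = -37.
det(R) = (11)*(-75) - (-10)*(41) + (8)*(-37) = -825 + 410 - 296 = -711.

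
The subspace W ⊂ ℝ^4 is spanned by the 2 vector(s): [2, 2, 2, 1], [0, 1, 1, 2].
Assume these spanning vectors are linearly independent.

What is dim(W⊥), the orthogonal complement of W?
dim(W⊥) = 2

For any subspace W of ℝ^n, dim(W) + dim(W⊥) = n (the whole-space dimension).
Here the given 2 vectors are linearly independent, so dim(W) = 2.
Thus dim(W⊥) = n - dim(W) = 4 - 2 = 2.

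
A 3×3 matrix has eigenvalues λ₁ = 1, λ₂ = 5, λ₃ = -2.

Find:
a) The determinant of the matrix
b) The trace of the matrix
det = -10, trace = 4

Two standard eigenvalue identities:
- det(A) equals the product of the eigenvalues (counted with multiplicity).
- trace(A) equals the sum of the eigenvalues.
det(A) = (1)*(5)*(-2) = -10.
trace(A) = 1 + 5 - 2 = 4.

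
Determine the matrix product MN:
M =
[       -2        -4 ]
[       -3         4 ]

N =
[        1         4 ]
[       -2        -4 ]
MN =
[        6         8 ]
[      -11       -28 ]

Matrix multiplication: (MN)[i][j] = sum over k of M[i][k] * N[k][j].
  (MN)[0][0] = (-2)*(1) + (-4)*(-2) = 6
  (MN)[0][1] = (-2)*(4) + (-4)*(-4) = 8
  (MN)[1][0] = (-3)*(1) + (4)*(-2) = -11
  (MN)[1][1] = (-3)*(4) + (4)*(-4) = -28
MN =
[        6         8 ]
[      -11       -28 ]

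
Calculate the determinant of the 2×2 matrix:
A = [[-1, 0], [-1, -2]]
2

For A = [[a, b], [c, d]], det(A) = a*d - b*c.
det(A) = (-1)*(-2) - (0)*(-1) = 2 - 0 = 2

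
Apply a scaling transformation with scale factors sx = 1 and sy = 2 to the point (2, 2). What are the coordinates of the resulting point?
(2, 4)

Scaling matrix:
[[1, 0], [0, 2]]
Result: (2 × 1, 2 × 2) = (2, 4)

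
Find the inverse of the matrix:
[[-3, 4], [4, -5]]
[[5, 4], [4, 3]]

For [[a,b],[c,d]], inverse = (1/det)·[[d,-b],[-c,a]]
det = -3·-5 - 4·4 = -1
Inverse = (1/-1)·[[-5, -4], [-4, -3]]
        = [[5, 4], [4, 3]]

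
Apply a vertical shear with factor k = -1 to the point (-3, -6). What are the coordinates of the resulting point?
(-3, -3)

Shear matrix for vertical shear with factor k = -1:
[[1, 0], [-1, 1]]
Result: (-3, -6) → (-3, -3)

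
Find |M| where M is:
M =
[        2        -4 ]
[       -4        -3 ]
det(M) = -22

For a 2×2 matrix [[a, b], [c, d]], det = a*d - b*c.
det(M) = (2)*(-3) - (-4)*(-4) = -6 - 16 = -22.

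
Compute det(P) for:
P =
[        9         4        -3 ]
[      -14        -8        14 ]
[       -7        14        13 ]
det(P) = -1608

Expand along row 0 (cofactor expansion): det(P) = a*(e*i - f*h) - b*(d*i - f*g) + c*(d*h - e*g), where the 3×3 is [[a, b, c], [d, e, f], [g, h, i]].
Minor M_00 = (-8)*(13) - (14)*(14) = -104 - 196 = -300.
Minor M_01 = (-14)*(13) - (14)*(-7) = -182 + 98 = -84.
Minor M_02 = (-14)*(14) - (-8)*(-7) = -196 - 56 = -252.
det(P) = (9)*(-300) - (4)*(-84) + (-3)*(-252) = -2700 + 336 + 756 = -1608.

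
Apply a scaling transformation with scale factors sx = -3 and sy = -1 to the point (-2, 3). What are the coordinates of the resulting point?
(6, -3)

Scaling matrix:
[[-3, 0], [0, -1]]
Result: (-2 × -3, 3 × -1) = (6, -3)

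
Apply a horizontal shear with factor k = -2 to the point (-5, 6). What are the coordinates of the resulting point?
(-17, 6)

Shear matrix for horizontal shear with factor k = -2:
[[1, -2], [0, 1]]
Result: (-5, 6) → (-17, 6)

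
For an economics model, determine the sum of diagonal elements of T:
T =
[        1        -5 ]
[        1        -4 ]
tr(T) = 1 - 4 = -3

The trace of a square matrix is the sum of its diagonal entries.
Diagonal entries of T: T[0][0] = 1, T[1][1] = -4.
tr(T) = 1 - 4 = -3.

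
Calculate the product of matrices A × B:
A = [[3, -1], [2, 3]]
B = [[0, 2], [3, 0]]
[[-3, 6], [9, 4]]

Matrix multiplication:
C[0][0] = 3×0 + -1×3 = -3
C[0][1] = 3×2 + -1×0 = 6
C[1][0] = 2×0 + 3×3 = 9
C[1][1] = 2×2 + 3×0 = 4
Result: [[-3, 6], [9, 4]]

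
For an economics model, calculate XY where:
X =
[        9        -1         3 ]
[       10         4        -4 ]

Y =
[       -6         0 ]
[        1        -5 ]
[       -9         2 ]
XY =
[      -82        11 ]
[      -20       -28 ]

Matrix multiplication: (XY)[i][j] = sum over k of X[i][k] * Y[k][j].
  (XY)[0][0] = (9)*(-6) + (-1)*(1) + (3)*(-9) = -82
  (XY)[0][1] = (9)*(0) + (-1)*(-5) + (3)*(2) = 11
  (XY)[1][0] = (10)*(-6) + (4)*(1) + (-4)*(-9) = -20
  (XY)[1][1] = (10)*(0) + (4)*(-5) + (-4)*(2) = -28
XY =
[      -82        11 ]
[      -20       -28 ]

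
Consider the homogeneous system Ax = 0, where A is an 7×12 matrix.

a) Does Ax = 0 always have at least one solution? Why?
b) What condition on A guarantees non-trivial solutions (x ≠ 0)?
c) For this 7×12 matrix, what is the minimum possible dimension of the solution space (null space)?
a) Yes, x = 0 is always a solution. b) When A has linearly dependent columns (rank < n). c) Minimum nullity = 5.

a) x = 0 satisfies A·0 = 0, so the zero vector is always a solution.
b) Non-trivial solutions exist iff the columns of A are linearly dependent, equivalently rank(A) < n (the number of columns).
c) By rank-nullity, rank(A) + nullity(A) = n = 12. Since A has only 7 rows, rank(A) ≤ 7, so nullity(A) ≥ 12 - 7 = 5.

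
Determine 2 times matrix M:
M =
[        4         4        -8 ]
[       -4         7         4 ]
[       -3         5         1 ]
2M =
[        8         8       -16 ]
[       -8        14         8 ]
[       -6        10         2 ]

Scalar multiplication is elementwise: (2M)[i][j] = 2 * M[i][j].
  (2M)[0][0] = 2 * (4) = 8
  (2M)[0][1] = 2 * (4) = 8
  (2M)[0][2] = 2 * (-8) = -16
  (2M)[1][0] = 2 * (-4) = -8
  (2M)[1][1] = 2 * (7) = 14
  (2M)[1][2] = 2 * (4) = 8
  (2M)[2][0] = 2 * (-3) = -6
  (2M)[2][1] = 2 * (5) = 10
  (2M)[2][2] = 2 * (1) = 2
2M =
[        8         8       -16 ]
[       -8        14         8 ]
[       -6        10         2 ]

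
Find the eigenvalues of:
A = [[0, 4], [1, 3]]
λ = -1, 4

Solve det(A - λI) = 0. For a 2×2 matrix this is λ² - (trace)λ + det = 0.
trace(A) = 0 + 3 = 3.
det(A) = (0)*(3) - (4)*(1) = 0 - 4 = -4.
Characteristic equation: λ² - (3)λ + (-4) = 0.
Discriminant: (3)² - 4*(-4) = 9 + 16 = 25.
Roots: λ = (3 ± √25) / 2 = -1, 4.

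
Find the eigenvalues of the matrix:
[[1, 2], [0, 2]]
λ = 1 and λ = 2

Characteristic equation: det(A - λI) = 0
λ² - (trace)λ + (det) = 0
λ² - (3)λ + (2) = 0
λ² - 3λ + 2 = 0
Solving: λ = 1, 2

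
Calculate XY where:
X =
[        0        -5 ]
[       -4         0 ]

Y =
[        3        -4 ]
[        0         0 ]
XY =
[        0         0 ]
[      -12        16 ]

Matrix multiplication: (XY)[i][j] = sum over k of X[i][k] * Y[k][j].
  (XY)[0][0] = (0)*(3) + (-5)*(0) = 0
  (XY)[0][1] = (0)*(-4) + (-5)*(0) = 0
  (XY)[1][0] = (-4)*(3) + (0)*(0) = -12
  (XY)[1][1] = (-4)*(-4) + (0)*(0) = 16
XY =
[        0         0 ]
[      -12        16 ]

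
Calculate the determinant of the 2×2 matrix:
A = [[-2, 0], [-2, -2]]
4

For A = [[a, b], [c, d]], det(A) = a*d - b*c.
det(A) = (-2)*(-2) - (0)*(-2) = 4 - 0 = 4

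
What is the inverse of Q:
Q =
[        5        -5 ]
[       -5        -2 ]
det(Q) = -35
Q⁻¹ =
[     2/35      -1/7 ]
[     -1/7      -1/7 ]

For a 2×2 matrix Q = [[a, b], [c, d]] with det(Q) ≠ 0, Q⁻¹ = (1/det(Q)) * [[d, -b], [-c, a]].
det(Q) = (5)*(-2) - (-5)*(-5) = -10 - 25 = -35.
Q⁻¹ = (1/-35) * [[-2, 5], [5, 5]].
Dividing each entry by -35 and reducing:
Q⁻¹ =
[     2/35      -1/7 ]
[     -1/7      -1/7 ]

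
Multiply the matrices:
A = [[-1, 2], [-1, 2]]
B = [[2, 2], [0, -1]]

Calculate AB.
[[-2, -4], [-2, -4]]

Each entry (i,j) of AB = sum over k of A[i][k]*B[k][j].
(AB)[0][0] = (-1)*(2) + (2)*(0) = -2
(AB)[0][1] = (-1)*(2) + (2)*(-1) = -4
(AB)[1][0] = (-1)*(2) + (2)*(0) = -2
(AB)[1][1] = (-1)*(2) + (2)*(-1) = -4
AB = [[-2, -4], [-2, -4]]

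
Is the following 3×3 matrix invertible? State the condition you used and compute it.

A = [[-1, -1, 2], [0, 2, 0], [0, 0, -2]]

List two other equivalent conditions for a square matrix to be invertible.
Yes, invertible; det(A) = 4 ≠ 0. Equivalent conditions: rank(A) = 3; Ax = 0 has only the trivial solution; 0 is not an eigenvalue; the columns of A are linearly independent.

To check invertibility, compute det(A).
The given matrix is triangular, so det(A) equals the product of its diagonal entries = 4 ≠ 0.
Since det(A) ≠ 0, A is invertible.
Equivalent conditions for a square matrix A to be invertible:
- rank(A) = 3 (full rank).
- The homogeneous system Ax = 0 has only the trivial solution x = 0.
- 0 is not an eigenvalue of A.
- The columns (equivalently rows) of A are linearly independent.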